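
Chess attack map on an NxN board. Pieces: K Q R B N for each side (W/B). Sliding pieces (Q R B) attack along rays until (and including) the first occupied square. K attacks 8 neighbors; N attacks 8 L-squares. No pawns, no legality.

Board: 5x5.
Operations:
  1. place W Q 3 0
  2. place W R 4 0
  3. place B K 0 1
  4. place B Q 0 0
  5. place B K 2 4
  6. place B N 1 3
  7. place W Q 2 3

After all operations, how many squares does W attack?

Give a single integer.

Answer: 21

Derivation:
Op 1: place WQ@(3,0)
Op 2: place WR@(4,0)
Op 3: place BK@(0,1)
Op 4: place BQ@(0,0)
Op 5: place BK@(2,4)
Op 6: place BN@(1,3)
Op 7: place WQ@(2,3)
Per-piece attacks for W:
  WQ@(2,3): attacks (2,4) (2,2) (2,1) (2,0) (3,3) (4,3) (1,3) (3,4) (3,2) (4,1) (1,4) (1,2) (0,1) [ray(0,1) blocked at (2,4); ray(-1,0) blocked at (1,3); ray(-1,-1) blocked at (0,1)]
  WQ@(3,0): attacks (3,1) (3,2) (3,3) (3,4) (4,0) (2,0) (1,0) (0,0) (4,1) (2,1) (1,2) (0,3) [ray(1,0) blocked at (4,0); ray(-1,0) blocked at (0,0)]
  WR@(4,0): attacks (4,1) (4,2) (4,3) (4,4) (3,0) [ray(-1,0) blocked at (3,0)]
Union (21 distinct): (0,0) (0,1) (0,3) (1,0) (1,2) (1,3) (1,4) (2,0) (2,1) (2,2) (2,4) (3,0) (3,1) (3,2) (3,3) (3,4) (4,0) (4,1) (4,2) (4,3) (4,4)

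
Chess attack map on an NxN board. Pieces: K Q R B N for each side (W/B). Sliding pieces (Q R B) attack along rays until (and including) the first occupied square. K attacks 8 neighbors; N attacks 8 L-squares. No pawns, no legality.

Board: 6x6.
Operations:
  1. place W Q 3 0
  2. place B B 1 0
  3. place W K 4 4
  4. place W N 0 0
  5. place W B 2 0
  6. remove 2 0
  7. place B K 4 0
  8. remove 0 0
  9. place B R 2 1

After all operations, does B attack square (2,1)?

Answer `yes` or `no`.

Op 1: place WQ@(3,0)
Op 2: place BB@(1,0)
Op 3: place WK@(4,4)
Op 4: place WN@(0,0)
Op 5: place WB@(2,0)
Op 6: remove (2,0)
Op 7: place BK@(4,0)
Op 8: remove (0,0)
Op 9: place BR@(2,1)
Per-piece attacks for B:
  BB@(1,0): attacks (2,1) (0,1) [ray(1,1) blocked at (2,1)]
  BR@(2,1): attacks (2,2) (2,3) (2,4) (2,5) (2,0) (3,1) (4,1) (5,1) (1,1) (0,1)
  BK@(4,0): attacks (4,1) (5,0) (3,0) (5,1) (3,1)
B attacks (2,1): yes

Answer: yes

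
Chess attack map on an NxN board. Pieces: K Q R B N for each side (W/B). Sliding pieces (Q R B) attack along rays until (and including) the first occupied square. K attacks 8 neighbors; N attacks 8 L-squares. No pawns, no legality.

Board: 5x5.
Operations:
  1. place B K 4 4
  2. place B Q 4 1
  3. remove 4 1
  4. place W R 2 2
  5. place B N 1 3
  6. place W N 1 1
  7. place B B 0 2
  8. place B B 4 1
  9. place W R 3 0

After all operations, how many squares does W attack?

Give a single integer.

Answer: 16

Derivation:
Op 1: place BK@(4,4)
Op 2: place BQ@(4,1)
Op 3: remove (4,1)
Op 4: place WR@(2,2)
Op 5: place BN@(1,3)
Op 6: place WN@(1,1)
Op 7: place BB@(0,2)
Op 8: place BB@(4,1)
Op 9: place WR@(3,0)
Per-piece attacks for W:
  WN@(1,1): attacks (2,3) (3,2) (0,3) (3,0)
  WR@(2,2): attacks (2,3) (2,4) (2,1) (2,0) (3,2) (4,2) (1,2) (0,2) [ray(-1,0) blocked at (0,2)]
  WR@(3,0): attacks (3,1) (3,2) (3,3) (3,4) (4,0) (2,0) (1,0) (0,0)
Union (16 distinct): (0,0) (0,2) (0,3) (1,0) (1,2) (2,0) (2,1) (2,3) (2,4) (3,0) (3,1) (3,2) (3,3) (3,4) (4,0) (4,2)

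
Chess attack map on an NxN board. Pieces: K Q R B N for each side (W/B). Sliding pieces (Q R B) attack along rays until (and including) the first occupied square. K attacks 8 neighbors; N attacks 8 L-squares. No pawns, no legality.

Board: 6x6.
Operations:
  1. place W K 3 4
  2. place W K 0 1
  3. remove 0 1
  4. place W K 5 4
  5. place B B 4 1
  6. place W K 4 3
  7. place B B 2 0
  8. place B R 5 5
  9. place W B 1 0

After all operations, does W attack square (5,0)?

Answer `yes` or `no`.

Op 1: place WK@(3,4)
Op 2: place WK@(0,1)
Op 3: remove (0,1)
Op 4: place WK@(5,4)
Op 5: place BB@(4,1)
Op 6: place WK@(4,3)
Op 7: place BB@(2,0)
Op 8: place BR@(5,5)
Op 9: place WB@(1,0)
Per-piece attacks for W:
  WB@(1,0): attacks (2,1) (3,2) (4,3) (0,1) [ray(1,1) blocked at (4,3)]
  WK@(3,4): attacks (3,5) (3,3) (4,4) (2,4) (4,5) (4,3) (2,5) (2,3)
  WK@(4,3): attacks (4,4) (4,2) (5,3) (3,3) (5,4) (5,2) (3,4) (3,2)
  WK@(5,4): attacks (5,5) (5,3) (4,4) (4,5) (4,3)
W attacks (5,0): no

Answer: no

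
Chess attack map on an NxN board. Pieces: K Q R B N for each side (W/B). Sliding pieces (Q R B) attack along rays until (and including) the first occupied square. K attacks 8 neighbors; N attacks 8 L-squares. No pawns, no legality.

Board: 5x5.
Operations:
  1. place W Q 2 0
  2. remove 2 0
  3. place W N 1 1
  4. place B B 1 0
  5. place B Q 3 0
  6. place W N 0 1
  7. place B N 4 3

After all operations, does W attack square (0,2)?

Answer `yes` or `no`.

Answer: no

Derivation:
Op 1: place WQ@(2,0)
Op 2: remove (2,0)
Op 3: place WN@(1,1)
Op 4: place BB@(1,0)
Op 5: place BQ@(3,0)
Op 6: place WN@(0,1)
Op 7: place BN@(4,3)
Per-piece attacks for W:
  WN@(0,1): attacks (1,3) (2,2) (2,0)
  WN@(1,1): attacks (2,3) (3,2) (0,3) (3,0)
W attacks (0,2): no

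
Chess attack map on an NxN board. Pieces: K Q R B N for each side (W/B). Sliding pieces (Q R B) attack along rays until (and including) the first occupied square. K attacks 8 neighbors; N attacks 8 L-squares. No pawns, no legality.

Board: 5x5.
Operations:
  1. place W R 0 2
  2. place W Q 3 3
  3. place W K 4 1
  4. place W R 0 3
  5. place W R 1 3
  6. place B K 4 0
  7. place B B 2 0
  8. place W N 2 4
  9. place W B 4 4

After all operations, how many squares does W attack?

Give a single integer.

Answer: 22

Derivation:
Op 1: place WR@(0,2)
Op 2: place WQ@(3,3)
Op 3: place WK@(4,1)
Op 4: place WR@(0,3)
Op 5: place WR@(1,3)
Op 6: place BK@(4,0)
Op 7: place BB@(2,0)
Op 8: place WN@(2,4)
Op 9: place WB@(4,4)
Per-piece attacks for W:
  WR@(0,2): attacks (0,3) (0,1) (0,0) (1,2) (2,2) (3,2) (4,2) [ray(0,1) blocked at (0,3)]
  WR@(0,3): attacks (0,4) (0,2) (1,3) [ray(0,-1) blocked at (0,2); ray(1,0) blocked at (1,3)]
  WR@(1,3): attacks (1,4) (1,2) (1,1) (1,0) (2,3) (3,3) (0,3) [ray(1,0) blocked at (3,3); ray(-1,0) blocked at (0,3)]
  WN@(2,4): attacks (3,2) (4,3) (1,2) (0,3)
  WQ@(3,3): attacks (3,4) (3,2) (3,1) (3,0) (4,3) (2,3) (1,3) (4,4) (4,2) (2,4) (2,2) (1,1) (0,0) [ray(-1,0) blocked at (1,3); ray(1,1) blocked at (4,4); ray(-1,1) blocked at (2,4)]
  WK@(4,1): attacks (4,2) (4,0) (3,1) (3,2) (3,0)
  WB@(4,4): attacks (3,3) [ray(-1,-1) blocked at (3,3)]
Union (22 distinct): (0,0) (0,1) (0,2) (0,3) (0,4) (1,0) (1,1) (1,2) (1,3) (1,4) (2,2) (2,3) (2,4) (3,0) (3,1) (3,2) (3,3) (3,4) (4,0) (4,2) (4,3) (4,4)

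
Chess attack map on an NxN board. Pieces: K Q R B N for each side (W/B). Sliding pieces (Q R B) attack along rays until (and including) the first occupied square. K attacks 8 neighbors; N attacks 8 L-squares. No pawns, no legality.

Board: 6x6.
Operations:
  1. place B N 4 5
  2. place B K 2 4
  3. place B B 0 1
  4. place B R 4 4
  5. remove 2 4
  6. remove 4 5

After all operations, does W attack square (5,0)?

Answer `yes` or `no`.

Answer: no

Derivation:
Op 1: place BN@(4,5)
Op 2: place BK@(2,4)
Op 3: place BB@(0,1)
Op 4: place BR@(4,4)
Op 5: remove (2,4)
Op 6: remove (4,5)
Per-piece attacks for W:
W attacks (5,0): no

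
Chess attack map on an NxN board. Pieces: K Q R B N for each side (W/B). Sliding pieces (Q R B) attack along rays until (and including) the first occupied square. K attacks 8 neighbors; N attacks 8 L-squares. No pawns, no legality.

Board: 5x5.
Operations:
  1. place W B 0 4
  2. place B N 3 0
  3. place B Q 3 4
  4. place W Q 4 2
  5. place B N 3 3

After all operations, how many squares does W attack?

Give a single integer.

Answer: 12

Derivation:
Op 1: place WB@(0,4)
Op 2: place BN@(3,0)
Op 3: place BQ@(3,4)
Op 4: place WQ@(4,2)
Op 5: place BN@(3,3)
Per-piece attacks for W:
  WB@(0,4): attacks (1,3) (2,2) (3,1) (4,0)
  WQ@(4,2): attacks (4,3) (4,4) (4,1) (4,0) (3,2) (2,2) (1,2) (0,2) (3,3) (3,1) (2,0) [ray(-1,1) blocked at (3,3)]
Union (12 distinct): (0,2) (1,2) (1,3) (2,0) (2,2) (3,1) (3,2) (3,3) (4,0) (4,1) (4,3) (4,4)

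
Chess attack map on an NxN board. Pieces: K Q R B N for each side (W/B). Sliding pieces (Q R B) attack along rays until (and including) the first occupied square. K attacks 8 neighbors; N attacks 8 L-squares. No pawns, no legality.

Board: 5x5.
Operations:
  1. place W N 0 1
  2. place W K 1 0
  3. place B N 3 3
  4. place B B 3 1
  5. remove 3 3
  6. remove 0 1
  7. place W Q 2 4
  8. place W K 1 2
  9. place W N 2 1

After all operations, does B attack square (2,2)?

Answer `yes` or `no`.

Op 1: place WN@(0,1)
Op 2: place WK@(1,0)
Op 3: place BN@(3,3)
Op 4: place BB@(3,1)
Op 5: remove (3,3)
Op 6: remove (0,1)
Op 7: place WQ@(2,4)
Op 8: place WK@(1,2)
Op 9: place WN@(2,1)
Per-piece attacks for B:
  BB@(3,1): attacks (4,2) (4,0) (2,2) (1,3) (0,4) (2,0)
B attacks (2,2): yes

Answer: yes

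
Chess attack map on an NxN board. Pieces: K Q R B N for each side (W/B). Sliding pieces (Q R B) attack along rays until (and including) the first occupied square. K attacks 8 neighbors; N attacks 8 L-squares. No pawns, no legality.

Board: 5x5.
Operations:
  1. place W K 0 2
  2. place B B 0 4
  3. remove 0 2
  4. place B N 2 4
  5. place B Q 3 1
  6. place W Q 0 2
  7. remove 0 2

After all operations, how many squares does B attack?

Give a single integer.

Answer: 18

Derivation:
Op 1: place WK@(0,2)
Op 2: place BB@(0,4)
Op 3: remove (0,2)
Op 4: place BN@(2,4)
Op 5: place BQ@(3,1)
Op 6: place WQ@(0,2)
Op 7: remove (0,2)
Per-piece attacks for B:
  BB@(0,4): attacks (1,3) (2,2) (3,1) [ray(1,-1) blocked at (3,1)]
  BN@(2,4): attacks (3,2) (4,3) (1,2) (0,3)
  BQ@(3,1): attacks (3,2) (3,3) (3,4) (3,0) (4,1) (2,1) (1,1) (0,1) (4,2) (4,0) (2,2) (1,3) (0,4) (2,0) [ray(-1,1) blocked at (0,4)]
Union (18 distinct): (0,1) (0,3) (0,4) (1,1) (1,2) (1,3) (2,0) (2,1) (2,2) (3,0) (3,1) (3,2) (3,3) (3,4) (4,0) (4,1) (4,2) (4,3)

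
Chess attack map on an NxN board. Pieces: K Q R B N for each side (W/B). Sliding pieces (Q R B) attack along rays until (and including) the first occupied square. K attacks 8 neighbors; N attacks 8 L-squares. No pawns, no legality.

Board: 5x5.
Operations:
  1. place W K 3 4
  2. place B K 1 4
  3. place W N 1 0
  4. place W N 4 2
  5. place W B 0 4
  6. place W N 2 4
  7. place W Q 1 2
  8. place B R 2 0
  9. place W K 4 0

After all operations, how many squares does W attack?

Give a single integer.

Op 1: place WK@(3,4)
Op 2: place BK@(1,4)
Op 3: place WN@(1,0)
Op 4: place WN@(4,2)
Op 5: place WB@(0,4)
Op 6: place WN@(2,4)
Op 7: place WQ@(1,2)
Op 8: place BR@(2,0)
Op 9: place WK@(4,0)
Per-piece attacks for W:
  WB@(0,4): attacks (1,3) (2,2) (3,1) (4,0) [ray(1,-1) blocked at (4,0)]
  WN@(1,0): attacks (2,2) (3,1) (0,2)
  WQ@(1,2): attacks (1,3) (1,4) (1,1) (1,0) (2,2) (3,2) (4,2) (0,2) (2,3) (3,4) (2,1) (3,0) (0,3) (0,1) [ray(0,1) blocked at (1,4); ray(0,-1) blocked at (1,0); ray(1,0) blocked at (4,2); ray(1,1) blocked at (3,4)]
  WN@(2,4): attacks (3,2) (4,3) (1,2) (0,3)
  WK@(3,4): attacks (3,3) (4,4) (2,4) (4,3) (2,3)
  WK@(4,0): attacks (4,1) (3,0) (3,1)
  WN@(4,2): attacks (3,4) (2,3) (3,0) (2,1)
Union (22 distinct): (0,1) (0,2) (0,3) (1,0) (1,1) (1,2) (1,3) (1,4) (2,1) (2,2) (2,3) (2,4) (3,0) (3,1) (3,2) (3,3) (3,4) (4,0) (4,1) (4,2) (4,3) (4,4)

Answer: 22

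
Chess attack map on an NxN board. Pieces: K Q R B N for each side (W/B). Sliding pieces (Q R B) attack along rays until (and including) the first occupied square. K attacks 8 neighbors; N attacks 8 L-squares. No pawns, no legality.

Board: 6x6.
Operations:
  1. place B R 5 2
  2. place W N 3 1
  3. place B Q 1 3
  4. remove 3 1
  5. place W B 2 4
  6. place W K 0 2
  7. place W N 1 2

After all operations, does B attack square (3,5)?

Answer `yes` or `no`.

Op 1: place BR@(5,2)
Op 2: place WN@(3,1)
Op 3: place BQ@(1,3)
Op 4: remove (3,1)
Op 5: place WB@(2,4)
Op 6: place WK@(0,2)
Op 7: place WN@(1,2)
Per-piece attacks for B:
  BQ@(1,3): attacks (1,4) (1,5) (1,2) (2,3) (3,3) (4,3) (5,3) (0,3) (2,4) (2,2) (3,1) (4,0) (0,4) (0,2) [ray(0,-1) blocked at (1,2); ray(1,1) blocked at (2,4); ray(-1,-1) blocked at (0,2)]
  BR@(5,2): attacks (5,3) (5,4) (5,5) (5,1) (5,0) (4,2) (3,2) (2,2) (1,2) [ray(-1,0) blocked at (1,2)]
B attacks (3,5): no

Answer: no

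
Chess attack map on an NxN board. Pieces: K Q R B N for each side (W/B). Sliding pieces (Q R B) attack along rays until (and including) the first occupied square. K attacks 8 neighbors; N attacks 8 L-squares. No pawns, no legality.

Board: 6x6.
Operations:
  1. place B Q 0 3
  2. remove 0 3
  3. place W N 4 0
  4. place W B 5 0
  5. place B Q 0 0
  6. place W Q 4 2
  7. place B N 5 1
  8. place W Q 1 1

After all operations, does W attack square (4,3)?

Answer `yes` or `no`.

Answer: yes

Derivation:
Op 1: place BQ@(0,3)
Op 2: remove (0,3)
Op 3: place WN@(4,0)
Op 4: place WB@(5,0)
Op 5: place BQ@(0,0)
Op 6: place WQ@(4,2)
Op 7: place BN@(5,1)
Op 8: place WQ@(1,1)
Per-piece attacks for W:
  WQ@(1,1): attacks (1,2) (1,3) (1,4) (1,5) (1,0) (2,1) (3,1) (4,1) (5,1) (0,1) (2,2) (3,3) (4,4) (5,5) (2,0) (0,2) (0,0) [ray(1,0) blocked at (5,1); ray(-1,-1) blocked at (0,0)]
  WN@(4,0): attacks (5,2) (3,2) (2,1)
  WQ@(4,2): attacks (4,3) (4,4) (4,5) (4,1) (4,0) (5,2) (3,2) (2,2) (1,2) (0,2) (5,3) (5,1) (3,3) (2,4) (1,5) (3,1) (2,0) [ray(0,-1) blocked at (4,0); ray(1,-1) blocked at (5,1)]
  WB@(5,0): attacks (4,1) (3,2) (2,3) (1,4) (0,5)
W attacks (4,3): yes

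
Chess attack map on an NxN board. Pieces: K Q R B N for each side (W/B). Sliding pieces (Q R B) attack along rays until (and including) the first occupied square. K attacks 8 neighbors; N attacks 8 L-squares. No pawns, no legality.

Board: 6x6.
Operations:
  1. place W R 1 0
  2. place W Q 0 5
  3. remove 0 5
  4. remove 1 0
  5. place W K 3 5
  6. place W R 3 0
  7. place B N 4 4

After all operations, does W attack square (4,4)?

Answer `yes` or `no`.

Op 1: place WR@(1,0)
Op 2: place WQ@(0,5)
Op 3: remove (0,5)
Op 4: remove (1,0)
Op 5: place WK@(3,5)
Op 6: place WR@(3,0)
Op 7: place BN@(4,4)
Per-piece attacks for W:
  WR@(3,0): attacks (3,1) (3,2) (3,3) (3,4) (3,5) (4,0) (5,0) (2,0) (1,0) (0,0) [ray(0,1) blocked at (3,5)]
  WK@(3,5): attacks (3,4) (4,5) (2,5) (4,4) (2,4)
W attacks (4,4): yes

Answer: yes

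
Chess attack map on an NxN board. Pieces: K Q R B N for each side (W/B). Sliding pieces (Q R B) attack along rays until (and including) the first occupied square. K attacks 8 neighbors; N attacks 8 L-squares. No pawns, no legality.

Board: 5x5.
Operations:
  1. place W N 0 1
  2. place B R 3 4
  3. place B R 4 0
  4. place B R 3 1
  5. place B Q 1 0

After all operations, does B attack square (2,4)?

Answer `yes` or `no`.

Answer: yes

Derivation:
Op 1: place WN@(0,1)
Op 2: place BR@(3,4)
Op 3: place BR@(4,0)
Op 4: place BR@(3,1)
Op 5: place BQ@(1,0)
Per-piece attacks for B:
  BQ@(1,0): attacks (1,1) (1,2) (1,3) (1,4) (2,0) (3,0) (4,0) (0,0) (2,1) (3,2) (4,3) (0,1) [ray(1,0) blocked at (4,0); ray(-1,1) blocked at (0,1)]
  BR@(3,1): attacks (3,2) (3,3) (3,4) (3,0) (4,1) (2,1) (1,1) (0,1) [ray(0,1) blocked at (3,4); ray(-1,0) blocked at (0,1)]
  BR@(3,4): attacks (3,3) (3,2) (3,1) (4,4) (2,4) (1,4) (0,4) [ray(0,-1) blocked at (3,1)]
  BR@(4,0): attacks (4,1) (4,2) (4,3) (4,4) (3,0) (2,0) (1,0) [ray(-1,0) blocked at (1,0)]
B attacks (2,4): yes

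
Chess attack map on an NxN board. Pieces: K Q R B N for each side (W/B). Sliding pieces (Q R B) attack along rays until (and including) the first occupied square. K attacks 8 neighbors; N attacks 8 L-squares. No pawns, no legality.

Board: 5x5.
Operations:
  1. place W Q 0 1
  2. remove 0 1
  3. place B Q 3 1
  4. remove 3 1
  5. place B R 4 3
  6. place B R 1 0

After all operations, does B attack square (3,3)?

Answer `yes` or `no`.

Answer: yes

Derivation:
Op 1: place WQ@(0,1)
Op 2: remove (0,1)
Op 3: place BQ@(3,1)
Op 4: remove (3,1)
Op 5: place BR@(4,3)
Op 6: place BR@(1,0)
Per-piece attacks for B:
  BR@(1,0): attacks (1,1) (1,2) (1,3) (1,4) (2,0) (3,0) (4,0) (0,0)
  BR@(4,3): attacks (4,4) (4,2) (4,1) (4,0) (3,3) (2,3) (1,3) (0,3)
B attacks (3,3): yes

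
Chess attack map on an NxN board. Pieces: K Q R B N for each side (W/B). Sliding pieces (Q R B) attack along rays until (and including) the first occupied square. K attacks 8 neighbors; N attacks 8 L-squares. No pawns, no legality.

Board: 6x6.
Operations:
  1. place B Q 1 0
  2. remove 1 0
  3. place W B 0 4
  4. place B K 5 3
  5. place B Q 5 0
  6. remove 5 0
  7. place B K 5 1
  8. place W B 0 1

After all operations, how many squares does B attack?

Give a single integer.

Op 1: place BQ@(1,0)
Op 2: remove (1,0)
Op 3: place WB@(0,4)
Op 4: place BK@(5,3)
Op 5: place BQ@(5,0)
Op 6: remove (5,0)
Op 7: place BK@(5,1)
Op 8: place WB@(0,1)
Per-piece attacks for B:
  BK@(5,1): attacks (5,2) (5,0) (4,1) (4,2) (4,0)
  BK@(5,3): attacks (5,4) (5,2) (4,3) (4,4) (4,2)
Union (8 distinct): (4,0) (4,1) (4,2) (4,3) (4,4) (5,0) (5,2) (5,4)

Answer: 8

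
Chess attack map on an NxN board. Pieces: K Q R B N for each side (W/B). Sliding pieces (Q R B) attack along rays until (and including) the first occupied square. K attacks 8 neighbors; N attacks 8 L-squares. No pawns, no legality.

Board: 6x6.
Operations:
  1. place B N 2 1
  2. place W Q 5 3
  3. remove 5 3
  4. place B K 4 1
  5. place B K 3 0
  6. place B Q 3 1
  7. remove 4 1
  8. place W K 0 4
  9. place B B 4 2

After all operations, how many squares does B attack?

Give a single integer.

Answer: 20

Derivation:
Op 1: place BN@(2,1)
Op 2: place WQ@(5,3)
Op 3: remove (5,3)
Op 4: place BK@(4,1)
Op 5: place BK@(3,0)
Op 6: place BQ@(3,1)
Op 7: remove (4,1)
Op 8: place WK@(0,4)
Op 9: place BB@(4,2)
Per-piece attacks for B:
  BN@(2,1): attacks (3,3) (4,2) (1,3) (0,2) (4,0) (0,0)
  BK@(3,0): attacks (3,1) (4,0) (2,0) (4,1) (2,1)
  BQ@(3,1): attacks (3,2) (3,3) (3,4) (3,5) (3,0) (4,1) (5,1) (2,1) (4,2) (4,0) (2,2) (1,3) (0,4) (2,0) [ray(0,-1) blocked at (3,0); ray(-1,0) blocked at (2,1); ray(1,1) blocked at (4,2); ray(-1,1) blocked at (0,4)]
  BB@(4,2): attacks (5,3) (5,1) (3,3) (2,4) (1,5) (3,1) [ray(-1,-1) blocked at (3,1)]
Union (20 distinct): (0,0) (0,2) (0,4) (1,3) (1,5) (2,0) (2,1) (2,2) (2,4) (3,0) (3,1) (3,2) (3,3) (3,4) (3,5) (4,0) (4,1) (4,2) (5,1) (5,3)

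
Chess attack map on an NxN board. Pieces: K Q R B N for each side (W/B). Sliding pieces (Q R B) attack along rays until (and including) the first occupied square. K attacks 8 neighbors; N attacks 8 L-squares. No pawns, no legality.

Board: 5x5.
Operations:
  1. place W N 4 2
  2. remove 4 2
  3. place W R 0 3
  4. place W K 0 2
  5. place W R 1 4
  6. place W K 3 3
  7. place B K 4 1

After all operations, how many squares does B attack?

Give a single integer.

Answer: 5

Derivation:
Op 1: place WN@(4,2)
Op 2: remove (4,2)
Op 3: place WR@(0,3)
Op 4: place WK@(0,2)
Op 5: place WR@(1,4)
Op 6: place WK@(3,3)
Op 7: place BK@(4,1)
Per-piece attacks for B:
  BK@(4,1): attacks (4,2) (4,0) (3,1) (3,2) (3,0)
Union (5 distinct): (3,0) (3,1) (3,2) (4,0) (4,2)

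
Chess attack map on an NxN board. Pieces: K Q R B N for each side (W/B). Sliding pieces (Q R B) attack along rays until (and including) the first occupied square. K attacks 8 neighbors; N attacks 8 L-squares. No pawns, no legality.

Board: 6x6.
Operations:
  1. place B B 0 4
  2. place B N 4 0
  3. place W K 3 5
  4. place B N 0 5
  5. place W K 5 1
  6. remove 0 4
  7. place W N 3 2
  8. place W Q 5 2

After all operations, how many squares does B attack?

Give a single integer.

Op 1: place BB@(0,4)
Op 2: place BN@(4,0)
Op 3: place WK@(3,5)
Op 4: place BN@(0,5)
Op 5: place WK@(5,1)
Op 6: remove (0,4)
Op 7: place WN@(3,2)
Op 8: place WQ@(5,2)
Per-piece attacks for B:
  BN@(0,5): attacks (1,3) (2,4)
  BN@(4,0): attacks (5,2) (3,2) (2,1)
Union (5 distinct): (1,3) (2,1) (2,4) (3,2) (5,2)

Answer: 5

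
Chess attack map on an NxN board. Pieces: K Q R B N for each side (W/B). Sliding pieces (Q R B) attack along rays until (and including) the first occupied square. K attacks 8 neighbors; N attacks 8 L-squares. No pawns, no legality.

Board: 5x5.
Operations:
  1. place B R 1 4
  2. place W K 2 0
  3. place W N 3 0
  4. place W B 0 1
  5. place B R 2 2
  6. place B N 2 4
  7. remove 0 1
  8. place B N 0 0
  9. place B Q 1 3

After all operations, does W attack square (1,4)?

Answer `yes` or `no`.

Op 1: place BR@(1,4)
Op 2: place WK@(2,0)
Op 3: place WN@(3,0)
Op 4: place WB@(0,1)
Op 5: place BR@(2,2)
Op 6: place BN@(2,4)
Op 7: remove (0,1)
Op 8: place BN@(0,0)
Op 9: place BQ@(1,3)
Per-piece attacks for W:
  WK@(2,0): attacks (2,1) (3,0) (1,0) (3,1) (1,1)
  WN@(3,0): attacks (4,2) (2,2) (1,1)
W attacks (1,4): no

Answer: no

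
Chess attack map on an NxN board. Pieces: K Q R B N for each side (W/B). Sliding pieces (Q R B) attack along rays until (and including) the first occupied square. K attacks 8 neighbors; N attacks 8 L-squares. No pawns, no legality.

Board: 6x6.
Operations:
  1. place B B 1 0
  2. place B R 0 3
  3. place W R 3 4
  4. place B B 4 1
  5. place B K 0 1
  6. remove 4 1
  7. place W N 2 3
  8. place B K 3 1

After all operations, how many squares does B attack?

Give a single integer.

Answer: 20

Derivation:
Op 1: place BB@(1,0)
Op 2: place BR@(0,3)
Op 3: place WR@(3,4)
Op 4: place BB@(4,1)
Op 5: place BK@(0,1)
Op 6: remove (4,1)
Op 7: place WN@(2,3)
Op 8: place BK@(3,1)
Per-piece attacks for B:
  BK@(0,1): attacks (0,2) (0,0) (1,1) (1,2) (1,0)
  BR@(0,3): attacks (0,4) (0,5) (0,2) (0,1) (1,3) (2,3) [ray(0,-1) blocked at (0,1); ray(1,0) blocked at (2,3)]
  BB@(1,0): attacks (2,1) (3,2) (4,3) (5,4) (0,1) [ray(-1,1) blocked at (0,1)]
  BK@(3,1): attacks (3,2) (3,0) (4,1) (2,1) (4,2) (4,0) (2,2) (2,0)
Union (20 distinct): (0,0) (0,1) (0,2) (0,4) (0,5) (1,0) (1,1) (1,2) (1,3) (2,0) (2,1) (2,2) (2,3) (3,0) (3,2) (4,0) (4,1) (4,2) (4,3) (5,4)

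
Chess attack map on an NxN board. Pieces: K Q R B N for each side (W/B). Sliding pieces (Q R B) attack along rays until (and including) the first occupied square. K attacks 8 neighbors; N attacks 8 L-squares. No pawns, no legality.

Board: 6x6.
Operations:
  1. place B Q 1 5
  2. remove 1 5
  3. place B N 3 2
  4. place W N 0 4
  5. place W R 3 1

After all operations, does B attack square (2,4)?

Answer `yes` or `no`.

Answer: yes

Derivation:
Op 1: place BQ@(1,5)
Op 2: remove (1,5)
Op 3: place BN@(3,2)
Op 4: place WN@(0,4)
Op 5: place WR@(3,1)
Per-piece attacks for B:
  BN@(3,2): attacks (4,4) (5,3) (2,4) (1,3) (4,0) (5,1) (2,0) (1,1)
B attacks (2,4): yes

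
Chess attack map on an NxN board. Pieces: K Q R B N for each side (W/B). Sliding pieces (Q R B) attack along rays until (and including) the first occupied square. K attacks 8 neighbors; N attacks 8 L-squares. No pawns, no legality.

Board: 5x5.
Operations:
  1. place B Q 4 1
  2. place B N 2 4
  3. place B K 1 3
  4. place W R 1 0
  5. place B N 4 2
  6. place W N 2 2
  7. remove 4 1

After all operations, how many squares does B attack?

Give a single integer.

Answer: 13

Derivation:
Op 1: place BQ@(4,1)
Op 2: place BN@(2,4)
Op 3: place BK@(1,3)
Op 4: place WR@(1,0)
Op 5: place BN@(4,2)
Op 6: place WN@(2,2)
Op 7: remove (4,1)
Per-piece attacks for B:
  BK@(1,3): attacks (1,4) (1,2) (2,3) (0,3) (2,4) (2,2) (0,4) (0,2)
  BN@(2,4): attacks (3,2) (4,3) (1,2) (0,3)
  BN@(4,2): attacks (3,4) (2,3) (3,0) (2,1)
Union (13 distinct): (0,2) (0,3) (0,4) (1,2) (1,4) (2,1) (2,2) (2,3) (2,4) (3,0) (3,2) (3,4) (4,3)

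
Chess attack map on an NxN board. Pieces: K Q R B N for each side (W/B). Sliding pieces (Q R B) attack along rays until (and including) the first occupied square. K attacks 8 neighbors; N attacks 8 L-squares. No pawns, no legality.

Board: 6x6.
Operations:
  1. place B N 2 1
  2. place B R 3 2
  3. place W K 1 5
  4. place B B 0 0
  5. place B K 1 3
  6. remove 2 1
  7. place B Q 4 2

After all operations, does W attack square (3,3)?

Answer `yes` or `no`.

Answer: no

Derivation:
Op 1: place BN@(2,1)
Op 2: place BR@(3,2)
Op 3: place WK@(1,5)
Op 4: place BB@(0,0)
Op 5: place BK@(1,3)
Op 6: remove (2,1)
Op 7: place BQ@(4,2)
Per-piece attacks for W:
  WK@(1,5): attacks (1,4) (2,5) (0,5) (2,4) (0,4)
W attacks (3,3): no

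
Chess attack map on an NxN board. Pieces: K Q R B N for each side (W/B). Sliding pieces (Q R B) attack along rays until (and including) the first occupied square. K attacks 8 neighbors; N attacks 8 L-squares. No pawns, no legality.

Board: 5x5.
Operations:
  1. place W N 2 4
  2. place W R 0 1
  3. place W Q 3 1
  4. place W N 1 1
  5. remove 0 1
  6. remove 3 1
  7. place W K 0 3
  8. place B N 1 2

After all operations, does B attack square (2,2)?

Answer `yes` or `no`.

Answer: no

Derivation:
Op 1: place WN@(2,4)
Op 2: place WR@(0,1)
Op 3: place WQ@(3,1)
Op 4: place WN@(1,1)
Op 5: remove (0,1)
Op 6: remove (3,1)
Op 7: place WK@(0,3)
Op 8: place BN@(1,2)
Per-piece attacks for B:
  BN@(1,2): attacks (2,4) (3,3) (0,4) (2,0) (3,1) (0,0)
B attacks (2,2): no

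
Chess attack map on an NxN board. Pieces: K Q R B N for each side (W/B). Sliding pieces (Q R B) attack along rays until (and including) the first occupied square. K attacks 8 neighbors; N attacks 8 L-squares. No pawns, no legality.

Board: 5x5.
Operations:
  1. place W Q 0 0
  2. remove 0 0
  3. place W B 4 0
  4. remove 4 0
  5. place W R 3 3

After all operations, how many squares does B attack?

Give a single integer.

Answer: 0

Derivation:
Op 1: place WQ@(0,0)
Op 2: remove (0,0)
Op 3: place WB@(4,0)
Op 4: remove (4,0)
Op 5: place WR@(3,3)
Per-piece attacks for B:
Union (0 distinct): (none)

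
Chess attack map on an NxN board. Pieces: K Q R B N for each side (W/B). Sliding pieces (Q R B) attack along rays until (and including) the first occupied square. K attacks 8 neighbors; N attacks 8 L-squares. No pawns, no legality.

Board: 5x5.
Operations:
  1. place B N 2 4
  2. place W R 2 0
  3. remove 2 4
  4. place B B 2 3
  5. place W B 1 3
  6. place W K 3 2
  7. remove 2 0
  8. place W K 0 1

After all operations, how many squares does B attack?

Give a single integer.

Answer: 5

Derivation:
Op 1: place BN@(2,4)
Op 2: place WR@(2,0)
Op 3: remove (2,4)
Op 4: place BB@(2,3)
Op 5: place WB@(1,3)
Op 6: place WK@(3,2)
Op 7: remove (2,0)
Op 8: place WK@(0,1)
Per-piece attacks for B:
  BB@(2,3): attacks (3,4) (3,2) (1,4) (1,2) (0,1) [ray(1,-1) blocked at (3,2); ray(-1,-1) blocked at (0,1)]
Union (5 distinct): (0,1) (1,2) (1,4) (3,2) (3,4)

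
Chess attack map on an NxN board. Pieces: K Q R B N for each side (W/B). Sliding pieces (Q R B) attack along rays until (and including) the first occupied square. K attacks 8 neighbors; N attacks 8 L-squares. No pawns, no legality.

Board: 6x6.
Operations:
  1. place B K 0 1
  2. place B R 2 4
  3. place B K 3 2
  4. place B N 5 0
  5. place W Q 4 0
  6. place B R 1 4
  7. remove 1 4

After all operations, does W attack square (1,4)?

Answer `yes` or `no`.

Answer: no

Derivation:
Op 1: place BK@(0,1)
Op 2: place BR@(2,4)
Op 3: place BK@(3,2)
Op 4: place BN@(5,0)
Op 5: place WQ@(4,0)
Op 6: place BR@(1,4)
Op 7: remove (1,4)
Per-piece attacks for W:
  WQ@(4,0): attacks (4,1) (4,2) (4,3) (4,4) (4,5) (5,0) (3,0) (2,0) (1,0) (0,0) (5,1) (3,1) (2,2) (1,3) (0,4) [ray(1,0) blocked at (5,0)]
W attacks (1,4): no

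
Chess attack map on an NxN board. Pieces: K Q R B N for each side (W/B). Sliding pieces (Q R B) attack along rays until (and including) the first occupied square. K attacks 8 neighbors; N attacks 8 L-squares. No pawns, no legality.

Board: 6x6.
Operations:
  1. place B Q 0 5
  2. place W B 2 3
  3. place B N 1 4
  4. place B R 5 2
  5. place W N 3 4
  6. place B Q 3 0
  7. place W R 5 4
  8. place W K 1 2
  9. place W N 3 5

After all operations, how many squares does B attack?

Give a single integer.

Answer: 26

Derivation:
Op 1: place BQ@(0,5)
Op 2: place WB@(2,3)
Op 3: place BN@(1,4)
Op 4: place BR@(5,2)
Op 5: place WN@(3,4)
Op 6: place BQ@(3,0)
Op 7: place WR@(5,4)
Op 8: place WK@(1,2)
Op 9: place WN@(3,5)
Per-piece attacks for B:
  BQ@(0,5): attacks (0,4) (0,3) (0,2) (0,1) (0,0) (1,5) (2,5) (3,5) (1,4) [ray(1,0) blocked at (3,5); ray(1,-1) blocked at (1,4)]
  BN@(1,4): attacks (3,5) (2,2) (3,3) (0,2)
  BQ@(3,0): attacks (3,1) (3,2) (3,3) (3,4) (4,0) (5,0) (2,0) (1,0) (0,0) (4,1) (5,2) (2,1) (1,2) [ray(0,1) blocked at (3,4); ray(1,1) blocked at (5,2); ray(-1,1) blocked at (1,2)]
  BR@(5,2): attacks (5,3) (5,4) (5,1) (5,0) (4,2) (3,2) (2,2) (1,2) [ray(0,1) blocked at (5,4); ray(-1,0) blocked at (1,2)]
Union (26 distinct): (0,0) (0,1) (0,2) (0,3) (0,4) (1,0) (1,2) (1,4) (1,5) (2,0) (2,1) (2,2) (2,5) (3,1) (3,2) (3,3) (3,4) (3,5) (4,0) (4,1) (4,2) (5,0) (5,1) (5,2) (5,3) (5,4)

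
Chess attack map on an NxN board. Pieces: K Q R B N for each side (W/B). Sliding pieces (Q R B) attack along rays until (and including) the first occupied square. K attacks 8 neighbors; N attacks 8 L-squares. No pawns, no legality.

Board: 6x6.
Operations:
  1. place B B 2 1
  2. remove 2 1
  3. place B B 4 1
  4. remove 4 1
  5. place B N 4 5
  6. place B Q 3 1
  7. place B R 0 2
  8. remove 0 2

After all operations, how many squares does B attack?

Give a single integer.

Answer: 18

Derivation:
Op 1: place BB@(2,1)
Op 2: remove (2,1)
Op 3: place BB@(4,1)
Op 4: remove (4,1)
Op 5: place BN@(4,5)
Op 6: place BQ@(3,1)
Op 7: place BR@(0,2)
Op 8: remove (0,2)
Per-piece attacks for B:
  BQ@(3,1): attacks (3,2) (3,3) (3,4) (3,5) (3,0) (4,1) (5,1) (2,1) (1,1) (0,1) (4,2) (5,3) (4,0) (2,2) (1,3) (0,4) (2,0)
  BN@(4,5): attacks (5,3) (3,3) (2,4)
Union (18 distinct): (0,1) (0,4) (1,1) (1,3) (2,0) (2,1) (2,2) (2,4) (3,0) (3,2) (3,3) (3,4) (3,5) (4,0) (4,1) (4,2) (5,1) (5,3)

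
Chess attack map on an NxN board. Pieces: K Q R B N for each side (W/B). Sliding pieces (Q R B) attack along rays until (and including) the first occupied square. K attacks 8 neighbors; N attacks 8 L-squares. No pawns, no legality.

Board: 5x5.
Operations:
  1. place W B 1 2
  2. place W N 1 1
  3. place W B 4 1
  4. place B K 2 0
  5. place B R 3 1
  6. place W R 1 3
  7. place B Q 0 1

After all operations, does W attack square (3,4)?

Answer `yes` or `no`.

Op 1: place WB@(1,2)
Op 2: place WN@(1,1)
Op 3: place WB@(4,1)
Op 4: place BK@(2,0)
Op 5: place BR@(3,1)
Op 6: place WR@(1,3)
Op 7: place BQ@(0,1)
Per-piece attacks for W:
  WN@(1,1): attacks (2,3) (3,2) (0,3) (3,0)
  WB@(1,2): attacks (2,3) (3,4) (2,1) (3,0) (0,3) (0,1) [ray(-1,-1) blocked at (0,1)]
  WR@(1,3): attacks (1,4) (1,2) (2,3) (3,3) (4,3) (0,3) [ray(0,-1) blocked at (1,2)]
  WB@(4,1): attacks (3,2) (2,3) (1,4) (3,0)
W attacks (3,4): yes

Answer: yes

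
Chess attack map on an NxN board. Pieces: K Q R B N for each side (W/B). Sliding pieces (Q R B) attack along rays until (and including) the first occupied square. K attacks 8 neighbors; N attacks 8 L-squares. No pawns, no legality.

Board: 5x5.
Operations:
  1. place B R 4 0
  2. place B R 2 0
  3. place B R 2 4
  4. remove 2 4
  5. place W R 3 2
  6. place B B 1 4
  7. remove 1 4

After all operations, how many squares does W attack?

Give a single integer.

Answer: 8

Derivation:
Op 1: place BR@(4,0)
Op 2: place BR@(2,0)
Op 3: place BR@(2,4)
Op 4: remove (2,4)
Op 5: place WR@(3,2)
Op 6: place BB@(1,4)
Op 7: remove (1,4)
Per-piece attacks for W:
  WR@(3,2): attacks (3,3) (3,4) (3,1) (3,0) (4,2) (2,2) (1,2) (0,2)
Union (8 distinct): (0,2) (1,2) (2,2) (3,0) (3,1) (3,3) (3,4) (4,2)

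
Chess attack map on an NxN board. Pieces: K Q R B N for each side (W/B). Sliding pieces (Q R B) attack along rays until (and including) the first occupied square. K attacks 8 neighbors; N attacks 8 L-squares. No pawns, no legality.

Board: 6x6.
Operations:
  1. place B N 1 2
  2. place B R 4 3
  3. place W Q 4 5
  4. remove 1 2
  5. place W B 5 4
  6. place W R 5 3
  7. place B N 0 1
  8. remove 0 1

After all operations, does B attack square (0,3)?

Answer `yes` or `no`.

Op 1: place BN@(1,2)
Op 2: place BR@(4,3)
Op 3: place WQ@(4,5)
Op 4: remove (1,2)
Op 5: place WB@(5,4)
Op 6: place WR@(5,3)
Op 7: place BN@(0,1)
Op 8: remove (0,1)
Per-piece attacks for B:
  BR@(4,3): attacks (4,4) (4,5) (4,2) (4,1) (4,0) (5,3) (3,3) (2,3) (1,3) (0,3) [ray(0,1) blocked at (4,5); ray(1,0) blocked at (5,3)]
B attacks (0,3): yes

Answer: yes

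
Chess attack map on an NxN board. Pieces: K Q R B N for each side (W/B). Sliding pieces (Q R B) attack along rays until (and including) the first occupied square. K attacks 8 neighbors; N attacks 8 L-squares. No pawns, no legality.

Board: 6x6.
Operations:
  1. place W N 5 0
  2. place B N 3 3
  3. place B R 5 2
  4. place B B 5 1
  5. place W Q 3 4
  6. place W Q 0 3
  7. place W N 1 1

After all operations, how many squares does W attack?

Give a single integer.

Op 1: place WN@(5,0)
Op 2: place BN@(3,3)
Op 3: place BR@(5,2)
Op 4: place BB@(5,1)
Op 5: place WQ@(3,4)
Op 6: place WQ@(0,3)
Op 7: place WN@(1,1)
Per-piece attacks for W:
  WQ@(0,3): attacks (0,4) (0,5) (0,2) (0,1) (0,0) (1,3) (2,3) (3,3) (1,4) (2,5) (1,2) (2,1) (3,0) [ray(1,0) blocked at (3,3)]
  WN@(1,1): attacks (2,3) (3,2) (0,3) (3,0)
  WQ@(3,4): attacks (3,5) (3,3) (4,4) (5,4) (2,4) (1,4) (0,4) (4,5) (4,3) (5,2) (2,5) (2,3) (1,2) (0,1) [ray(0,-1) blocked at (3,3); ray(1,-1) blocked at (5,2)]
  WN@(5,0): attacks (4,2) (3,1)
Union (24 distinct): (0,0) (0,1) (0,2) (0,3) (0,4) (0,5) (1,2) (1,3) (1,4) (2,1) (2,3) (2,4) (2,5) (3,0) (3,1) (3,2) (3,3) (3,5) (4,2) (4,3) (4,4) (4,5) (5,2) (5,4)

Answer: 24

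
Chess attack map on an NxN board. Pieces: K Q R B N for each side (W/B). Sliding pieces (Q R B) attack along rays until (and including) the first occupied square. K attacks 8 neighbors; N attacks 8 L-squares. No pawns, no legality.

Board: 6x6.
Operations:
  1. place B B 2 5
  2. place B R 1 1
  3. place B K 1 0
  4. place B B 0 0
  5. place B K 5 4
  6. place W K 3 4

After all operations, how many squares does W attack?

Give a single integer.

Answer: 8

Derivation:
Op 1: place BB@(2,5)
Op 2: place BR@(1,1)
Op 3: place BK@(1,0)
Op 4: place BB@(0,0)
Op 5: place BK@(5,4)
Op 6: place WK@(3,4)
Per-piece attacks for W:
  WK@(3,4): attacks (3,5) (3,3) (4,4) (2,4) (4,5) (4,3) (2,5) (2,3)
Union (8 distinct): (2,3) (2,4) (2,5) (3,3) (3,5) (4,3) (4,4) (4,5)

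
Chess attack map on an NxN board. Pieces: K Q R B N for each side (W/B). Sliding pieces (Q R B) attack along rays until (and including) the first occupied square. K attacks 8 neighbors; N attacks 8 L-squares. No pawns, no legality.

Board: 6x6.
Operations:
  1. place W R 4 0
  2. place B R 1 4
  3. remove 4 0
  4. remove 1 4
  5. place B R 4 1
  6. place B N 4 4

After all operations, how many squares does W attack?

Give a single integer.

Op 1: place WR@(4,0)
Op 2: place BR@(1,4)
Op 3: remove (4,0)
Op 4: remove (1,4)
Op 5: place BR@(4,1)
Op 6: place BN@(4,4)
Per-piece attacks for W:
Union (0 distinct): (none)

Answer: 0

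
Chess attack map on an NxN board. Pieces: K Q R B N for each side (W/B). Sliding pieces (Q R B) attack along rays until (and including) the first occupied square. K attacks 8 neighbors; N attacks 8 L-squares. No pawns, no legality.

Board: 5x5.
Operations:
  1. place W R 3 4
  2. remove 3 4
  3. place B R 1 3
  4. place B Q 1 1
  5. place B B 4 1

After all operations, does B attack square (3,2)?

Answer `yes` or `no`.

Op 1: place WR@(3,4)
Op 2: remove (3,4)
Op 3: place BR@(1,3)
Op 4: place BQ@(1,1)
Op 5: place BB@(4,1)
Per-piece attacks for B:
  BQ@(1,1): attacks (1,2) (1,3) (1,0) (2,1) (3,1) (4,1) (0,1) (2,2) (3,3) (4,4) (2,0) (0,2) (0,0) [ray(0,1) blocked at (1,3); ray(1,0) blocked at (4,1)]
  BR@(1,3): attacks (1,4) (1,2) (1,1) (2,3) (3,3) (4,3) (0,3) [ray(0,-1) blocked at (1,1)]
  BB@(4,1): attacks (3,2) (2,3) (1,4) (3,0)
B attacks (3,2): yes

Answer: yes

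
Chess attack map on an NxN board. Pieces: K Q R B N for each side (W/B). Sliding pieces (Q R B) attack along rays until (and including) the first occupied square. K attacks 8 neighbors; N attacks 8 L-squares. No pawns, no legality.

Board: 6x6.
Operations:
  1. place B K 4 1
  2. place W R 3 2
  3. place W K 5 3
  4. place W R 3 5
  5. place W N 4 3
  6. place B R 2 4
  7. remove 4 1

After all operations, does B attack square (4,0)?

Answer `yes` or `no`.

Answer: no

Derivation:
Op 1: place BK@(4,1)
Op 2: place WR@(3,2)
Op 3: place WK@(5,3)
Op 4: place WR@(3,5)
Op 5: place WN@(4,3)
Op 6: place BR@(2,4)
Op 7: remove (4,1)
Per-piece attacks for B:
  BR@(2,4): attacks (2,5) (2,3) (2,2) (2,1) (2,0) (3,4) (4,4) (5,4) (1,4) (0,4)
B attacks (4,0): no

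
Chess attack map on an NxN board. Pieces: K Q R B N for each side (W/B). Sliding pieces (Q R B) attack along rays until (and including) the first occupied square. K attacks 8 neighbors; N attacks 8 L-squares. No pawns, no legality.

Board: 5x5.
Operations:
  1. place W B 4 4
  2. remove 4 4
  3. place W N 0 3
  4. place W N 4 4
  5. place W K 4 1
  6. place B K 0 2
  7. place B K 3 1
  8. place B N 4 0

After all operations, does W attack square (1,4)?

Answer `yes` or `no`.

Answer: no

Derivation:
Op 1: place WB@(4,4)
Op 2: remove (4,4)
Op 3: place WN@(0,3)
Op 4: place WN@(4,4)
Op 5: place WK@(4,1)
Op 6: place BK@(0,2)
Op 7: place BK@(3,1)
Op 8: place BN@(4,0)
Per-piece attacks for W:
  WN@(0,3): attacks (2,4) (1,1) (2,2)
  WK@(4,1): attacks (4,2) (4,0) (3,1) (3,2) (3,0)
  WN@(4,4): attacks (3,2) (2,3)
W attacks (1,4): no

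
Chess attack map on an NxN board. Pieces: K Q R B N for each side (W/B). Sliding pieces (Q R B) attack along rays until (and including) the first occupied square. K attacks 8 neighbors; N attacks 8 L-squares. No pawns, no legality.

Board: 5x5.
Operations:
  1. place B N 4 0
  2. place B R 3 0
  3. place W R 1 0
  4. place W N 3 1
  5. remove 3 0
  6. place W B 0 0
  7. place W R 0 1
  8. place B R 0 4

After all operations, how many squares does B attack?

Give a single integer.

Op 1: place BN@(4,0)
Op 2: place BR@(3,0)
Op 3: place WR@(1,0)
Op 4: place WN@(3,1)
Op 5: remove (3,0)
Op 6: place WB@(0,0)
Op 7: place WR@(0,1)
Op 8: place BR@(0,4)
Per-piece attacks for B:
  BR@(0,4): attacks (0,3) (0,2) (0,1) (1,4) (2,4) (3,4) (4,4) [ray(0,-1) blocked at (0,1)]
  BN@(4,0): attacks (3,2) (2,1)
Union (9 distinct): (0,1) (0,2) (0,3) (1,4) (2,1) (2,4) (3,2) (3,4) (4,4)

Answer: 9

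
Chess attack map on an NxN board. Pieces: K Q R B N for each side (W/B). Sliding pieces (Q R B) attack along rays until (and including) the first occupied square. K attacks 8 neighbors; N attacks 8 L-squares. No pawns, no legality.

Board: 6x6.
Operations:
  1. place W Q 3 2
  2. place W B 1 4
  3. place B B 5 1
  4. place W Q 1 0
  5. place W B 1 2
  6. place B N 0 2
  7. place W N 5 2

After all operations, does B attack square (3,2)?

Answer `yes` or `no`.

Op 1: place WQ@(3,2)
Op 2: place WB@(1,4)
Op 3: place BB@(5,1)
Op 4: place WQ@(1,0)
Op 5: place WB@(1,2)
Op 6: place BN@(0,2)
Op 7: place WN@(5,2)
Per-piece attacks for B:
  BN@(0,2): attacks (1,4) (2,3) (1,0) (2,1)
  BB@(5,1): attacks (4,2) (3,3) (2,4) (1,5) (4,0)
B attacks (3,2): no

Answer: no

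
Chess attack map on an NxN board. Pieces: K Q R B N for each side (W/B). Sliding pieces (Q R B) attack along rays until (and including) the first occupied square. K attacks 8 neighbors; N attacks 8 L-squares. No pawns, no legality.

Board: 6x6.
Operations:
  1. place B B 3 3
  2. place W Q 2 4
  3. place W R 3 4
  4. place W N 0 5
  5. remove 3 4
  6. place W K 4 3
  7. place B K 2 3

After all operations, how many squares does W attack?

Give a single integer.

Op 1: place BB@(3,3)
Op 2: place WQ@(2,4)
Op 3: place WR@(3,4)
Op 4: place WN@(0,5)
Op 5: remove (3,4)
Op 6: place WK@(4,3)
Op 7: place BK@(2,3)
Per-piece attacks for W:
  WN@(0,5): attacks (1,3) (2,4)
  WQ@(2,4): attacks (2,5) (2,3) (3,4) (4,4) (5,4) (1,4) (0,4) (3,5) (3,3) (1,5) (1,3) (0,2) [ray(0,-1) blocked at (2,3); ray(1,-1) blocked at (3,3)]
  WK@(4,3): attacks (4,4) (4,2) (5,3) (3,3) (5,4) (5,2) (3,4) (3,2)
Union (17 distinct): (0,2) (0,4) (1,3) (1,4) (1,5) (2,3) (2,4) (2,5) (3,2) (3,3) (3,4) (3,5) (4,2) (4,4) (5,2) (5,3) (5,4)

Answer: 17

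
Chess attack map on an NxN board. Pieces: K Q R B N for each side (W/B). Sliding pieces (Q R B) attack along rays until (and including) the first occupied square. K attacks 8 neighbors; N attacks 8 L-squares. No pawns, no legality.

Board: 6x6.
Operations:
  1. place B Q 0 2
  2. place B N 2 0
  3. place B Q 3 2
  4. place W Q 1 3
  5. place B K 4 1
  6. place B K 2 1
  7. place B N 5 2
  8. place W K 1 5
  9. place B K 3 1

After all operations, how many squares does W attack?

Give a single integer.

Answer: 18

Derivation:
Op 1: place BQ@(0,2)
Op 2: place BN@(2,0)
Op 3: place BQ@(3,2)
Op 4: place WQ@(1,3)
Op 5: place BK@(4,1)
Op 6: place BK@(2,1)
Op 7: place BN@(5,2)
Op 8: place WK@(1,5)
Op 9: place BK@(3,1)
Per-piece attacks for W:
  WQ@(1,3): attacks (1,4) (1,5) (1,2) (1,1) (1,0) (2,3) (3,3) (4,3) (5,3) (0,3) (2,4) (3,5) (2,2) (3,1) (0,4) (0,2) [ray(0,1) blocked at (1,5); ray(1,-1) blocked at (3,1); ray(-1,-1) blocked at (0,2)]
  WK@(1,5): attacks (1,4) (2,5) (0,5) (2,4) (0,4)
Union (18 distinct): (0,2) (0,3) (0,4) (0,5) (1,0) (1,1) (1,2) (1,4) (1,5) (2,2) (2,3) (2,4) (2,5) (3,1) (3,3) (3,5) (4,3) (5,3)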